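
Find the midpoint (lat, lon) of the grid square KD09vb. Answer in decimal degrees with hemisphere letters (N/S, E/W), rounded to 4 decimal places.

50.9375° S, 21.7917° E

Field K=10, D=3: +10·20° lon, +3·10° lat → SW at lon 20°, lat -60°.
Square 0, 9: +0·2° lon, +9·1° lat → SW at lon 20°, lat -51°.
Subsquare v=21, b=1: +21·0.0833333° lon, +1·0.0416667° lat → SW at lon 21.75°, lat -50.9583°.
Cell spans 0.0833333° lon × 0.0416667° lat. Centre is SW corner plus half of each.
latitude 50.9375° S, longitude 21.7917° E.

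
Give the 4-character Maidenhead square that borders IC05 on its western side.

Longitude square 0; −1 → -1, wraps to 9, carry into field.
Longitude field I = 8; −1 → 7 = H.
The latitude characters are unchanged.

HC95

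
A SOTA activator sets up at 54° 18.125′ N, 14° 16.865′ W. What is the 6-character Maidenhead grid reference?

Add 180° to longitude and 90° to latitude: 165.7189, 144.3021.
Field: 165.7189/20 → 8 → I, 144.3021/10 → 14 → O; chars IO.
Square: 5.7189/2 → 2, 4.3021/1 → 4; chars 24.
Subsquare: 1.7189/0.0833333 → 20 → u, 0.3021/0.0416667 → 7 → h; chars uh.

IO24uh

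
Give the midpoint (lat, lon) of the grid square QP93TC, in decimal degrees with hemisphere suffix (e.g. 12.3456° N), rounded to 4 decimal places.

63.1042° N, 159.6250° E

Field Q=16, P=15: +16·20° lon, +15·10° lat → SW at lon 140°, lat 60°.
Square 9, 3: +9·2° lon, +3·1° lat → SW at lon 158°, lat 63°.
Subsquare t=19, c=2: +19·0.0833333° lon, +2·0.0416667° lat → SW at lon 159.583°, lat 63.0833°.
Cell spans 0.0833333° lon × 0.0416667° lat. Centre is SW corner plus half of each.
latitude 63.1042° N, longitude 159.6250° E.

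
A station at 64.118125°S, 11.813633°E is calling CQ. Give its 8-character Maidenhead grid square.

JC55vv71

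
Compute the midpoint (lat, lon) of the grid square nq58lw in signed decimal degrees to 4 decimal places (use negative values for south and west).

Field N=13, Q=16: +13·20° lon, +16·10° lat → SW at lon 80°, lat 70°.
Square 5, 8: +5·2° lon, +8·1° lat → SW at lon 90°, lat 78°.
Subsquare l=11, w=22: +11·0.0833333° lon, +22·0.0416667° lat → SW at lon 90.9167°, lat 78.9167°.
Cell spans 0.0833333° lon × 0.0416667° lat. Centre is SW corner plus half of each.
latitude 78.9375, longitude 90.9583.

78.9375, 90.9583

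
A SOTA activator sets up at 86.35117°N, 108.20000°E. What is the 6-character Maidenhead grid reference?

Add 180° to longitude and 90° to latitude: 288.2000, 176.3512.
Field: lon ⌊288.2000/20⌋ = 14 → O; lat ⌊176.3512/10⌋ = 17 → R.
Square: lon ⌊8.2000/2⌋ = 4; lat ⌊6.3512/1⌋ = 6.
Subsquare: lon ⌊0.2000/0.0833333⌋ = 2 → c; lat ⌊0.3512/0.0416667⌋ = 8 → i.

OR46ci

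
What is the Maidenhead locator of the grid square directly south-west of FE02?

EE91

Longitude square 0; −1 → -1, wraps to 9, carry into field.
Longitude field F = 5; −1 → 4 = E.
Latitude square 2; −1 → 1.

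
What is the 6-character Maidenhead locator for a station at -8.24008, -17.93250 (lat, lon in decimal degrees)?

II11as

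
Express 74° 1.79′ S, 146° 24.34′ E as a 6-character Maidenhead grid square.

QB35ex

Add 180° to longitude and 90° to latitude: 326.4057, 15.9702.
Field (20°×10°, letters A–R): 326.4057/20 → 16 → Q, 15.9702/10 → 1 → B; chars QB.
Square (2°×1°, digits 0–9): 6.4057/2 → 3, 5.9702/1 → 5; chars 35.
Subsquare (5′×2.5′, letters a–x): 0.4057/0.0833333 → 4 → e, 0.9702/0.0416667 → 23 → x; chars ex.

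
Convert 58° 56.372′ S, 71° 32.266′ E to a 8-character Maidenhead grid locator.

MD51sb44

Shift to the Maidenhead origin (180°W, 90°S): lon 251.53777, lat 31.06047.
Field: lon ⌊251.53777/20⌋ = 12 → M; lat ⌊31.06047/10⌋ = 3 → D.
Square: lon ⌊11.53777/2⌋ = 5; lat ⌊1.06047/1⌋ = 1.
Subsquare: lon ⌊1.53777/0.0833333⌋ = 18 → s; lat ⌊0.06047/0.0416667⌋ = 1 → b.
Extended square: lon ⌊0.03777/0.00833333⌋ = 4; lat ⌊0.01880/0.00416667⌋ = 4.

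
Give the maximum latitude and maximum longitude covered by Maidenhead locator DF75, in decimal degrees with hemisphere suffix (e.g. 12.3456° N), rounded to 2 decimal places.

34.00° S, 104.00° W

Field D=3, F=5: +3·20° lon, +5·10° lat → SW at lon -120°, lat -40°.
Square 7, 5: +7·2° lon, +5·1° lat → SW at lon -106°, lat -35°.
Cell spans 2° lon × 1° lat. NE corner is SW corner plus one full cell.
latitude 34.00° S, longitude 104.00° W.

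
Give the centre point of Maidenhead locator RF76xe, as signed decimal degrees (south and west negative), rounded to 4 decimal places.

-33.8125, 175.9583

Field R=17, F=5: +17·20° lon, +5·10° lat → SW at lon 160°, lat -40°.
Square 7, 6: +7·2° lon, +6·1° lat → SW at lon 174°, lat -34°.
Subsquare x=23, e=4: +23·0.0833333° lon, +4·0.0416667° lat → SW at lon 175.917°, lat -33.8333°.
Cell spans 0.0833333° lon × 0.0416667° lat. Centre is SW corner plus half of each.
latitude -33.8125, longitude 175.9583.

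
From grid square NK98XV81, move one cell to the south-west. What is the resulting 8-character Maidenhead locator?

Longitude extended square 8; −1 → 7.
Latitude extended square 1; −1 → 0.

NK98xv70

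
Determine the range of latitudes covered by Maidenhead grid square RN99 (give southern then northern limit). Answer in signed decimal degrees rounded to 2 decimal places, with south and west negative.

49.00, 50.00

Field R=17, N=13: +17·20° lon, +13·10° lat → SW at lon 160°, lat 40°.
Square 9, 9: +9·2° lon, +9·1° lat → SW at lon 178°, lat 49°.
Cell spans 2° lon × 1° lat.
south 49.00, north 50.00.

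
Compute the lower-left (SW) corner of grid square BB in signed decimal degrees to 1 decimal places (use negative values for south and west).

-80.0, -160.0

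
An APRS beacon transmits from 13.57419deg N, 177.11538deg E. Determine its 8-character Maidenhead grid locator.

RK83nn37

Shift to the Maidenhead origin (180°W, 90°S): lon 357.11538, lat 103.57419.
Field: 357.11538/20 → 17 → R, 103.57419/10 → 10 → K; chars RK.
Square: 17.11538/2 → 8, 3.57419/1 → 3; chars 83.
Subsquare: 1.11538/0.0833333 → 13 → n, 0.57419/0.0416667 → 13 → n; chars nn.
Extended square: 0.03205/0.00833333 → 3, 0.03252/0.00416667 → 7; chars 37.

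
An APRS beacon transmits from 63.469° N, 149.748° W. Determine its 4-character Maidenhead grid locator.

BP53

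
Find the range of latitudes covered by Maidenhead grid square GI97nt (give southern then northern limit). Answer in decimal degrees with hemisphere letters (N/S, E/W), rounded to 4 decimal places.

Field G=6, I=8: +6·20° lon, +8·10° lat → SW at lon -60°, lat -10°.
Square 9, 7: +9·2° lon, +7·1° lat → SW at lon -42°, lat -3°.
Subsquare n=13, t=19: +13·0.0833333° lon, +19·0.0416667° lat → SW at lon -40.9167°, lat -2.20833°.
Cell spans 0.0833333° lon × 0.0416667° lat.
south 2.2083° S, north 2.1667° S.

2.2083° S, 2.1667° S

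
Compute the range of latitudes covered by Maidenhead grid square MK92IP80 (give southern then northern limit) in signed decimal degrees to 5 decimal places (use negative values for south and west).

12.62500, 12.62917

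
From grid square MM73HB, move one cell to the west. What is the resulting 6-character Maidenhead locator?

Longitude subsquare h = 7; −1 → 6 = g.
The latitude characters are unchanged.

MM73gb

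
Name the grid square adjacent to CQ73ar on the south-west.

CQ63xq

Longitude subsquare a = 0; −1 → -1, wraps to 23 = x, carry into square.
Longitude square 7; −1 → 6.
Latitude subsquare r = 17; −1 → 16 = q.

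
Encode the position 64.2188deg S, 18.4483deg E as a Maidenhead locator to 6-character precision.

Offset from 180°W / 90°S: lon 198.4483°, lat 25.7812°.
Field: 198.4483/20 → 9 → J, 25.7812/10 → 2 → C; chars JC.
Square: 18.4483/2 → 9, 5.7812/1 → 5; chars 95.
Subsquare: 0.4483/0.0833333 → 5 → f, 0.7812/0.0416667 → 18 → s; chars fs.

JC95fs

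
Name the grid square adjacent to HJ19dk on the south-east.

HJ19ej

Longitude subsquare d = 3; +1 → 4 = e.
Latitude subsquare k = 10; −1 → 9 = j.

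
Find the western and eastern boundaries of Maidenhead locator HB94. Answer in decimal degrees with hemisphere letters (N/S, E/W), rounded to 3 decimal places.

22.000° W, 20.000° W

Field H=7, B=1: +7·20° lon, +1·10° lat → SW at lon -40°, lat -80°.
Square 9, 4: +9·2° lon, +4·1° lat → SW at lon -22°, lat -76°.
Cell spans 2° lon × 1° lat.
west 22.000° W, east 20.000° W.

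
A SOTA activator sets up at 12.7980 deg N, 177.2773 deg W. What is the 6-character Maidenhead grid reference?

Add 180° to longitude and 90° to latitude: 2.7227, 102.7980.
Field: lon ⌊2.7227/20⌋ = 0 → A; lat ⌊102.7980/10⌋ = 10 → K.
Square: lon ⌊2.7227/2⌋ = 1; lat ⌊2.7980/1⌋ = 2.
Subsquare: lon ⌊0.7227/0.0833333⌋ = 8 → i; lat ⌊0.7980/0.0416667⌋ = 19 → t.

AK12it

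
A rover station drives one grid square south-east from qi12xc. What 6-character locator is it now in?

Longitude subsquare x = 23; +1 → 24, wraps to 0 = a, carry into square.
Longitude square 1; +1 → 2.
Latitude subsquare c = 2; −1 → 1 = b.

QI22ab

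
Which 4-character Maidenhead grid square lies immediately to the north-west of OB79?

Longitude square 7; −1 → 6.
Latitude square 9; +1 → 10, wraps to 0, carry into field.
Latitude field B = 1; +1 → 2 = C.

OC60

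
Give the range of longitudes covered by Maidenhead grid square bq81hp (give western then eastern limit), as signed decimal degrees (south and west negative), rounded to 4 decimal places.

-143.4167, -143.3333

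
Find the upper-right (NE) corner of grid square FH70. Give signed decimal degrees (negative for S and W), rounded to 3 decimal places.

-19.000, -64.000

Field F=5, H=7: +5·20° lon, +7·10° lat → SW at lon -80°, lat -20°.
Square 7, 0: +7·2° lon, +0·1° lat → SW at lon -66°, lat -20°.
Cell spans 2° lon × 1° lat. NE corner is SW corner plus one full cell.
latitude -19.000, longitude -64.000.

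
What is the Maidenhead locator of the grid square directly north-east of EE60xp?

Longitude subsquare x = 23; +1 → 24, wraps to 0 = a, carry into square.
Longitude square 6; +1 → 7.
Latitude subsquare p = 15; +1 → 16 = q.

EE70aq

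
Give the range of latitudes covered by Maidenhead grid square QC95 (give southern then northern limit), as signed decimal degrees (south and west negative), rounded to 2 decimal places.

-65.00, -64.00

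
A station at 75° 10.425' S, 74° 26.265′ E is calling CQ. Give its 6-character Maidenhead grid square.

MB74ft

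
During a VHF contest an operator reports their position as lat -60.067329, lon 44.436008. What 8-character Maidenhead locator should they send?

Offset from 180°W / 90°S: lon 224.43601°, lat 29.93267°.
Field (20°×10°, letters A–R): lon ⌊224.43601/20⌋ = 11 → L; lat ⌊29.93267/10⌋ = 2 → C.
Square (2°×1°, digits 0–9): lon ⌊4.43601/2⌋ = 2; lat ⌊9.93267/1⌋ = 9.
Subsquare (5′×2.5′, letters a–x): lon ⌊0.43601/0.0833333⌋ = 5 → f; lat ⌊0.93267/0.0416667⌋ = 22 → w.
Extended square (30″×15″, digits 0–9): lon ⌊0.01934/0.00833333⌋ = 2; lat ⌊0.01600/0.00416667⌋ = 3.

LC29fw23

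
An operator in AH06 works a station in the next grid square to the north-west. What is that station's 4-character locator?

RH97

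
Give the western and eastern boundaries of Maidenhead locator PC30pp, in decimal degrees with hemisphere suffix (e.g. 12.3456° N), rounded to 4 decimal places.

127.2500° E, 127.3333° E

Field P=15, C=2: +15·20° lon, +2·10° lat → SW at lon 120°, lat -70°.
Square 3, 0: +3·2° lon, +0·1° lat → SW at lon 126°, lat -70°.
Subsquare p=15, p=15: +15·0.0833333° lon, +15·0.0416667° lat → SW at lon 127.25°, lat -69.375°.
Cell spans 0.0833333° lon × 0.0416667° lat.
west 127.2500° E, east 127.3333° E.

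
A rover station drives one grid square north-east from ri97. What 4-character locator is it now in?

AI08

Longitude square 9; +1 → 10, wraps to 0, carry into field.
Longitude field R = 17; +1 → 18, wraps to 0 = A, wrapping around the antimeridian.
Latitude square 7; +1 → 8.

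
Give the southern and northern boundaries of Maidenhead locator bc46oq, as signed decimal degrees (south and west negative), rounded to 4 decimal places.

-63.3333, -63.2917

Field B=1, C=2: +1·20° lon, +2·10° lat → SW at lon -160°, lat -70°.
Square 4, 6: +4·2° lon, +6·1° lat → SW at lon -152°, lat -64°.
Subsquare o=14, q=16: +14·0.0833333° lon, +16·0.0416667° lat → SW at lon -150.833°, lat -63.3333°.
Cell spans 0.0833333° lon × 0.0416667° lat.
south -63.3333, north -63.2917.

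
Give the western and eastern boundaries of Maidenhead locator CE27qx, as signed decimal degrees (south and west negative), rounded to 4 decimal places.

Field C=2, E=4: +2·20° lon, +4·10° lat → SW at lon -140°, lat -50°.
Square 2, 7: +2·2° lon, +7·1° lat → SW at lon -136°, lat -43°.
Subsquare q=16, x=23: +16·0.0833333° lon, +23·0.0416667° lat → SW at lon -134.667°, lat -42.0417°.
Cell spans 0.0833333° lon × 0.0416667° lat.
west -134.6667, east -134.5833.

-134.6667, -134.5833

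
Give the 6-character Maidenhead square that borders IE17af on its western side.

IE07xf

Longitude subsquare a = 0; −1 → -1, wraps to 23 = x, carry into square.
Longitude square 1; −1 → 0.
The latitude characters are unchanged.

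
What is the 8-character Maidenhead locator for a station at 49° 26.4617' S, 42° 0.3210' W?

GE80xn94

Add 180° to longitude and 90° to latitude: 137.99465, 40.55897.
Field (20°×10°, letters A–R): lon ⌊137.99465/20⌋ = 6 → G; lat ⌊40.55897/10⌋ = 4 → E.
Square (2°×1°, digits 0–9): lon ⌊17.99465/2⌋ = 8; lat ⌊0.55897/1⌋ = 0.
Subsquare (5′×2.5′, letters a–x): lon ⌊1.99465/0.0833333⌋ = 23 → x; lat ⌊0.55897/0.0416667⌋ = 13 → n.
Extended square (30″×15″, digits 0–9): lon ⌊0.07798/0.00833333⌋ = 9; lat ⌊0.01730/0.00416667⌋ = 4.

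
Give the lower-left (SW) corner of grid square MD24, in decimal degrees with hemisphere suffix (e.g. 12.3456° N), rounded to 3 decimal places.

Field M=12, D=3: +12·20° lon, +3·10° lat → SW at lon 60°, lat -60°.
Square 2, 4: +2·2° lon, +4·1° lat → SW at lon 64°, lat -56°.
latitude 56.000° S, longitude 64.000° E.

56.000° S, 64.000° E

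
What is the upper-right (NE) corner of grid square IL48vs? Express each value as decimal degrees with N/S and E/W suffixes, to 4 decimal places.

Field I=8, L=11: +8·20° lon, +11·10° lat → SW at lon -20°, lat 20°.
Square 4, 8: +4·2° lon, +8·1° lat → SW at lon -12°, lat 28°.
Subsquare v=21, s=18: +21·0.0833333° lon, +18·0.0416667° lat → SW at lon -10.25°, lat 28.75°.
Cell spans 0.0833333° lon × 0.0416667° lat. NE corner is SW corner plus one full cell.
latitude 28.7917° N, longitude 10.1667° W.

28.7917° N, 10.1667° W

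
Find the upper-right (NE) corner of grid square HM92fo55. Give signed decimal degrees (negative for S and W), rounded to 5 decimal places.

Field H=7, M=12: +7·20° lon, +12·10° lat → SW at lon -40°, lat 30°.
Square 9, 2: +9·2° lon, +2·1° lat → SW at lon -22°, lat 32°.
Subsquare f=5, o=14: +5·0.0833333° lon, +14·0.0416667° lat → SW at lon -21.5833°, lat 32.5833°.
Extended square 5, 5: +5·0.00833333° lon, +5·0.00416667° lat → SW at lon -21.5417°, lat 32.6042°.
Cell spans 0.00833333° lon × 0.00416667° lat. NE corner is SW corner plus one full cell.
latitude 32.60833, longitude -21.53333.

32.60833, -21.53333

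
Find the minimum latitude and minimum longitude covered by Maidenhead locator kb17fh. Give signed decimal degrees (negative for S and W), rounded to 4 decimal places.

Field K=10, B=1: +10·20° lon, +1·10° lat → SW at lon 20°, lat -80°.
Square 1, 7: +1·2° lon, +7·1° lat → SW at lon 22°, lat -73°.
Subsquare f=5, h=7: +5·0.0833333° lon, +7·0.0416667° lat → SW at lon 22.4167°, lat -72.7083°.
latitude -72.7083, longitude 22.4167.

-72.7083, 22.4167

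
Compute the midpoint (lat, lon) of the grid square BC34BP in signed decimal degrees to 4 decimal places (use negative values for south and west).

-65.3542, -153.8750

Field B=1, C=2: +1·20° lon, +2·10° lat → SW at lon -160°, lat -70°.
Square 3, 4: +3·2° lon, +4·1° lat → SW at lon -154°, lat -66°.
Subsquare b=1, p=15: +1·0.0833333° lon, +15·0.0416667° lat → SW at lon -153.917°, lat -65.375°.
Cell spans 0.0833333° lon × 0.0416667° lat. Centre is SW corner plus half of each.
latitude -65.3542, longitude -153.8750.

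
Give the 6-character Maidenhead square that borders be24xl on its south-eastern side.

BE34ak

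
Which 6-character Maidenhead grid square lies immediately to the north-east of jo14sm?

JO14tn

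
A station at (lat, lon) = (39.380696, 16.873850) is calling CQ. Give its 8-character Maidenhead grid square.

Add 180° to longitude and 90° to latitude: 196.87385, 129.38070.
Field: 196.87385/20 → 9 → J, 129.38070/10 → 12 → M; chars JM.
Square: 16.87385/2 → 8, 9.38070/1 → 9; chars 89.
Subsquare: 0.87385/0.0833333 → 10 → k, 0.38070/0.0416667 → 9 → j; chars kj.
Extended square: 0.04052/0.00833333 → 4, 0.00570/0.00416667 → 1; chars 41.

JM89kj41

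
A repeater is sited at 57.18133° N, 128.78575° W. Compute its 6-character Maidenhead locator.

CO57oe

Offset from 180°W / 90°S: lon 51.2142°, lat 147.1813°.
Field: lon ⌊51.2142/20⌋ = 2 → C; lat ⌊147.1813/10⌋ = 14 → O.
Square: lon ⌊11.2142/2⌋ = 5; lat ⌊7.1813/1⌋ = 7.
Subsquare: lon ⌊1.2142/0.0833333⌋ = 14 → o; lat ⌊0.1813/0.0416667⌋ = 4 → e.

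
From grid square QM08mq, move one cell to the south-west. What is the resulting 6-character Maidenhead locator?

QM08lp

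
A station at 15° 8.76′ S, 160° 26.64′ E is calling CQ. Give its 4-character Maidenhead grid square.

RH04

Offset from 180°W / 90°S: lon 340.44°, lat 74.85°.
Field: 340.44/20 → 17 → R, 74.85/10 → 7 → H; chars RH.
Square: 0.44/2 → 0, 4.85/1 → 4; chars 04.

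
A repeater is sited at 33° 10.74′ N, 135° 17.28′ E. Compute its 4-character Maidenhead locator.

Shift to the Maidenhead origin (180°W, 90°S): lon 315.29, lat 123.18.
Field: lon ⌊315.29/20⌋ = 15 → P; lat ⌊123.18/10⌋ = 12 → M.
Square: lon ⌊15.29/2⌋ = 7; lat ⌊3.18/1⌋ = 3.

PM73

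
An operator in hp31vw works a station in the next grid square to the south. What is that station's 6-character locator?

Latitude subsquare w = 22; −1 → 21 = v.
The longitude characters are unchanged.

HP31vv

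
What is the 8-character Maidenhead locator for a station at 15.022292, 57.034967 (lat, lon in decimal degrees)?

LK85ma45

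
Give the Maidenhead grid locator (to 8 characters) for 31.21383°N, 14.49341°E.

Shift to the Maidenhead origin (180°W, 90°S): lon 194.49341, lat 121.21383.
Field: lon ⌊194.49341/20⌋ = 9 → J; lat ⌊121.21383/10⌋ = 12 → M.
Square: lon ⌊14.49341/2⌋ = 7; lat ⌊1.21383/1⌋ = 1.
Subsquare: lon ⌊0.49341/0.0833333⌋ = 5 → f; lat ⌊0.21383/0.0416667⌋ = 5 → f.
Extended square: lon ⌊0.07674/0.00833333⌋ = 9; lat ⌊0.00550/0.00416667⌋ = 1.

JM71ff91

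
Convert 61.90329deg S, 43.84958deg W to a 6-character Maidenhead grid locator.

GC88bc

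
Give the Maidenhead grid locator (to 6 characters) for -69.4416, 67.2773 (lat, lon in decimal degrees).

Offset from 180°W / 90°S: lon 247.2773°, lat 20.5584°.
Field (20°×10°, letters A–R): 247.2773/20 → 12 → M, 20.5584/10 → 2 → C; chars MC.
Square (2°×1°, digits 0–9): 7.2773/2 → 3, 0.5584/1 → 0; chars 30.
Subsquare (5′×2.5′, letters a–x): 1.2773/0.0833333 → 15 → p, 0.5584/0.0416667 → 13 → n; chars pn.

MC30pn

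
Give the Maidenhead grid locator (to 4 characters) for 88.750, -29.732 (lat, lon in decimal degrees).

HR58

Offset from 180°W / 90°S: lon 150.27°, lat 178.75°.
Field: lon ⌊150.27/20⌋ = 7 → H; lat ⌊178.75/10⌋ = 17 → R.
Square: lon ⌊10.27/2⌋ = 5; lat ⌊8.75/1⌋ = 8.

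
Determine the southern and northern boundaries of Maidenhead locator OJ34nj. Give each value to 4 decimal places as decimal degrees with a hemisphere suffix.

4.3750° N, 4.4167° N

Field O=14, J=9: +14·20° lon, +9·10° lat → SW at lon 100°, lat 0°.
Square 3, 4: +3·2° lon, +4·1° lat → SW at lon 106°, lat 4°.
Subsquare n=13, j=9: +13·0.0833333° lon, +9·0.0416667° lat → SW at lon 107.083°, lat 4.375°.
Cell spans 0.0833333° lon × 0.0416667° lat.
south 4.3750° N, north 4.4167° N.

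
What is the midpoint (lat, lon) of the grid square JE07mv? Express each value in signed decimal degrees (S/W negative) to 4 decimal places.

-42.1042, 1.0417

Field J=9, E=4: +9·20° lon, +4·10° lat → SW at lon 0°, lat -50°.
Square 0, 7: +0·2° lon, +7·1° lat → SW at lon 0°, lat -43°.
Subsquare m=12, v=21: +12·0.0833333° lon, +21·0.0416667° lat → SW at lon 1°, lat -42.125°.
Cell spans 0.0833333° lon × 0.0416667° lat. Centre is SW corner plus half of each.
latitude -42.1042, longitude 1.0417.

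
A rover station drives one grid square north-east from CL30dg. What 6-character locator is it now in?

Longitude subsquare d = 3; +1 → 4 = e.
Latitude subsquare g = 6; +1 → 7 = h.

CL30eh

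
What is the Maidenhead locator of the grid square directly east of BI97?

CI07

Longitude square 9; +1 → 10, wraps to 0, carry into field.
Longitude field B = 1; +1 → 2 = C.
The latitude characters are unchanged.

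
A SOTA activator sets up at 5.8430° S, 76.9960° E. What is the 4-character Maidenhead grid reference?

MI84

Offset from 180°W / 90°S: lon 257.00°, lat 84.16°.
Field: lon ⌊257.00/20⌋ = 12 → M; lat ⌊84.16/10⌋ = 8 → I.
Square: lon ⌊17.00/2⌋ = 8; lat ⌊4.16/1⌋ = 4.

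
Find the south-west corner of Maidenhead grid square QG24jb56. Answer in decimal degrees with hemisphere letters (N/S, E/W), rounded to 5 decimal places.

25.93333° S, 144.79167° E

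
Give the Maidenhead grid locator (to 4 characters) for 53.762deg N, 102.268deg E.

OO13

Add 180° to longitude and 90° to latitude: 282.27, 143.76.
Field: lon ⌊282.27/20⌋ = 14 → O; lat ⌊143.76/10⌋ = 14 → O.
Square: lon ⌊2.27/2⌋ = 1; lat ⌊3.76/1⌋ = 3.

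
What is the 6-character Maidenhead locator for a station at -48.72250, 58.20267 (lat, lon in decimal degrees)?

LE91cg

Add 180° to longitude and 90° to latitude: 238.2027, 41.2775.
Field: lon ⌊238.2027/20⌋ = 11 → L; lat ⌊41.2775/10⌋ = 4 → E.
Square: lon ⌊18.2027/2⌋ = 9; lat ⌊1.2775/1⌋ = 1.
Subsquare: lon ⌊0.2027/0.0833333⌋ = 2 → c; lat ⌊0.2775/0.0416667⌋ = 6 → g.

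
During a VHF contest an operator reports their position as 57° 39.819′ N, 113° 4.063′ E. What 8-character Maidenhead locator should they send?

OO67mp89

Add 180° to longitude and 90° to latitude: 293.06772, 147.66365.
Field: lon ⌊293.06772/20⌋ = 14 → O; lat ⌊147.66365/10⌋ = 14 → O.
Square: lon ⌊13.06772/2⌋ = 6; lat ⌊7.66365/1⌋ = 7.
Subsquare: lon ⌊1.06772/0.0833333⌋ = 12 → m; lat ⌊0.66365/0.0416667⌋ = 15 → p.
Extended square: lon ⌊0.06772/0.00833333⌋ = 8; lat ⌊0.03865/0.00416667⌋ = 9.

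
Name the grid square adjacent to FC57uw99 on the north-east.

Longitude extended square 9; +1 → 10, wraps to 0, carry into subsquare.
Longitude subsquare u = 20; +1 → 21 = v.
Latitude extended square 9; +1 → 10, wraps to 0, carry into subsquare.
Latitude subsquare w = 22; +1 → 23 = x.

FC57vx00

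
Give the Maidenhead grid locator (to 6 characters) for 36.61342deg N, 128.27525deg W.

Offset from 180°W / 90°S: lon 51.7248°, lat 126.6134°.
Field: lon ⌊51.7248/20⌋ = 2 → C; lat ⌊126.6134/10⌋ = 12 → M.
Square: lon ⌊11.7248/2⌋ = 5; lat ⌊6.6134/1⌋ = 6.
Subsquare: lon ⌊1.7248/0.0833333⌋ = 20 → u; lat ⌊0.6134/0.0416667⌋ = 14 → o.

CM56uo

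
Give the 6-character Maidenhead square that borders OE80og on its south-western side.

OE80nf

Longitude subsquare o = 14; −1 → 13 = n.
Latitude subsquare g = 6; −1 → 5 = f.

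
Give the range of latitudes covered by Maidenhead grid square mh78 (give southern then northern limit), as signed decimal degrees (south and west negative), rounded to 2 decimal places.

Field M=12, H=7: +12·20° lon, +7·10° lat → SW at lon 60°, lat -20°.
Square 7, 8: +7·2° lon, +8·1° lat → SW at lon 74°, lat -12°.
Cell spans 2° lon × 1° lat.
south -12.00, north -11.00.

-12.00, -11.00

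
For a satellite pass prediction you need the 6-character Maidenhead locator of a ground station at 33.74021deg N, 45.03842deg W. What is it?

Offset from 180°W / 90°S: lon 134.9616°, lat 123.7402°.
Field (20°×10°, letters A–R): lon ⌊134.9616/20⌋ = 6 → G; lat ⌊123.7402/10⌋ = 12 → M.
Square (2°×1°, digits 0–9): lon ⌊14.9616/2⌋ = 7; lat ⌊3.7402/1⌋ = 3.
Subsquare (5′×2.5′, letters a–x): lon ⌊0.9616/0.0833333⌋ = 11 → l; lat ⌊0.7402/0.0416667⌋ = 17 → r.

GM73lr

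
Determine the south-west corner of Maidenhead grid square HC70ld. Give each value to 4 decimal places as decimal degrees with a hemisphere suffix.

69.8750° S, 25.0833° W

Field H=7, C=2: +7·20° lon, +2·10° lat → SW at lon -40°, lat -70°.
Square 7, 0: +7·2° lon, +0·1° lat → SW at lon -26°, lat -70°.
Subsquare l=11, d=3: +11·0.0833333° lon, +3·0.0416667° lat → SW at lon -25.0833°, lat -69.875°.
latitude 69.8750° S, longitude 25.0833° W.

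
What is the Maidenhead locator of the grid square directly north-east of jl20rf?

Longitude subsquare r = 17; +1 → 18 = s.
Latitude subsquare f = 5; +1 → 6 = g.

JL20sg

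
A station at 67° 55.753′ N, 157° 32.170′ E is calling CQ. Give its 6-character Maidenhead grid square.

Offset from 180°W / 90°S: lon 337.5362°, lat 157.9292°.
Field: 337.5362/20 → 16 → Q, 157.9292/10 → 15 → P; chars QP.
Square: 17.5362/2 → 8, 7.9292/1 → 7; chars 87.
Subsquare: 1.5362/0.0833333 → 18 → s, 0.9292/0.0416667 → 22 → w; chars sw.

QP87sw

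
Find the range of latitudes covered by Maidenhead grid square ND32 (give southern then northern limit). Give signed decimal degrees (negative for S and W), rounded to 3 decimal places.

Field N=13, D=3: +13·20° lon, +3·10° lat → SW at lon 80°, lat -60°.
Square 3, 2: +3·2° lon, +2·1° lat → SW at lon 86°, lat -58°.
Cell spans 2° lon × 1° lat.
south -58.000, north -57.000.

-58.000, -57.000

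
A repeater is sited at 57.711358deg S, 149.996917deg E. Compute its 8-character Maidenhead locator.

QD42xg99

Shift to the Maidenhead origin (180°W, 90°S): lon 329.99692, lat 32.28864.
Field: 329.99692/20 → 16 → Q, 32.28864/10 → 3 → D; chars QD.
Square: 9.99692/2 → 4, 2.28864/1 → 2; chars 42.
Subsquare: 1.99692/0.0833333 → 23 → x, 0.28864/0.0416667 → 6 → g; chars xg.
Extended square: 0.08025/0.00833333 → 9, 0.03864/0.00416667 → 9; chars 99.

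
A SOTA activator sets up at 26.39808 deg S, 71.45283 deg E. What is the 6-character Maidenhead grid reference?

MG53ro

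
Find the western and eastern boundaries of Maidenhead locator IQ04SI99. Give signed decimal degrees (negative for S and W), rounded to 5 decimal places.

Field I=8, Q=16: +8·20° lon, +16·10° lat → SW at lon -20°, lat 70°.
Square 0, 4: +0·2° lon, +4·1° lat → SW at lon -20°, lat 74°.
Subsquare s=18, i=8: +18·0.0833333° lon, +8·0.0416667° lat → SW at lon -18.5°, lat 74.3333°.
Extended square 9, 9: +9·0.00833333° lon, +9·0.00416667° lat → SW at lon -18.425°, lat 74.3708°.
Cell spans 0.00833333° lon × 0.00416667° lat.
west -18.42500, east -18.41667.

-18.42500, -18.41667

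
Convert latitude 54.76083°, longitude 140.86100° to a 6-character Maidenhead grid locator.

Offset from 180°W / 90°S: lon 320.8610°, lat 144.7608°.
Field (20°×10°, letters A–R): lon ⌊320.8610/20⌋ = 16 → Q; lat ⌊144.7608/10⌋ = 14 → O.
Square (2°×1°, digits 0–9): lon ⌊0.8610/2⌋ = 0; lat ⌊4.7608/1⌋ = 4.
Subsquare (5′×2.5′, letters a–x): lon ⌊0.8610/0.0833333⌋ = 10 → k; lat ⌊0.7608/0.0416667⌋ = 18 → s.

QO04ks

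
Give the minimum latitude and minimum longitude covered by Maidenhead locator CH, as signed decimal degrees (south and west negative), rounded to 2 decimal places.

Field C=2, H=7: +2·20° lon, +7·10° lat → SW at lon -140°, lat -20°.
latitude -20.00, longitude -140.00.

-20.00, -140.00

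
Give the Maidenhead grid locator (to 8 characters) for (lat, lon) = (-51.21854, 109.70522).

OD48us47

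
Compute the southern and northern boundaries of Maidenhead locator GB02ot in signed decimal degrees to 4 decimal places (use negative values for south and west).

Field G=6, B=1: +6·20° lon, +1·10° lat → SW at lon -60°, lat -80°.
Square 0, 2: +0·2° lon, +2·1° lat → SW at lon -60°, lat -78°.
Subsquare o=14, t=19: +14·0.0833333° lon, +19·0.0416667° lat → SW at lon -58.8333°, lat -77.2083°.
Cell spans 0.0833333° lon × 0.0416667° lat.
south -77.2083, north -77.1667.

-77.2083, -77.1667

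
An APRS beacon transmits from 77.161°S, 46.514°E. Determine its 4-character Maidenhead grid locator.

Add 180° to longitude and 90° to latitude: 226.51, 12.84.
Field: lon ⌊226.51/20⌋ = 11 → L; lat ⌊12.84/10⌋ = 1 → B.
Square: lon ⌊6.51/2⌋ = 3; lat ⌊2.84/1⌋ = 2.

LB32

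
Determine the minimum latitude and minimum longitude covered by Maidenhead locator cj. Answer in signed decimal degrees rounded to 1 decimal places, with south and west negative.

0.0, -140.0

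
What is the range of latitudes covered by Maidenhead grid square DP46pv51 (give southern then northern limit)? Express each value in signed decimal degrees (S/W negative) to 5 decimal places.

66.87917, 66.88333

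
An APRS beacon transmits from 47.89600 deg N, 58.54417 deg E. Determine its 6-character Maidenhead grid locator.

LN97gv

Add 180° to longitude and 90° to latitude: 238.5442, 137.8960.
Field (20°×10°, letters A–R): lon ⌊238.5442/20⌋ = 11 → L; lat ⌊137.8960/10⌋ = 13 → N.
Square (2°×1°, digits 0–9): lon ⌊18.5442/2⌋ = 9; lat ⌊7.8960/1⌋ = 7.
Subsquare (5′×2.5′, letters a–x): lon ⌊0.5442/0.0833333⌋ = 6 → g; lat ⌊0.8960/0.0416667⌋ = 21 → v.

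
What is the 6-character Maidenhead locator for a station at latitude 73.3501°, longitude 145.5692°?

Offset from 180°W / 90°S: lon 325.5692°, lat 163.3501°.
Field: lon ⌊325.5692/20⌋ = 16 → Q; lat ⌊163.3501/10⌋ = 16 → Q.
Square: lon ⌊5.5692/2⌋ = 2; lat ⌊3.3501/1⌋ = 3.
Subsquare: lon ⌊1.5692/0.0833333⌋ = 18 → s; lat ⌊0.3501/0.0416667⌋ = 8 → i.

QQ23si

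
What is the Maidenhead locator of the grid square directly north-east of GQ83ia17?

GQ83ia28

Longitude extended square 1; +1 → 2.
Latitude extended square 7; +1 → 8.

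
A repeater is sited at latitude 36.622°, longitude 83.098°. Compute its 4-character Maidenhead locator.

NM16

Add 180° to longitude and 90° to latitude: 263.10, 126.62.
Field: lon ⌊263.10/20⌋ = 13 → N; lat ⌊126.62/10⌋ = 12 → M.
Square: lon ⌊3.10/2⌋ = 1; lat ⌊6.62/1⌋ = 6.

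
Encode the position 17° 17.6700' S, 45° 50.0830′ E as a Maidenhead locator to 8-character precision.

LH22wq09

Offset from 180°W / 90°S: lon 225.83472°, lat 72.70550°.
Field: lon ⌊225.83472/20⌋ = 11 → L; lat ⌊72.70550/10⌋ = 7 → H.
Square: lon ⌊5.83472/2⌋ = 2; lat ⌊2.70550/1⌋ = 2.
Subsquare: lon ⌊1.83472/0.0833333⌋ = 22 → w; lat ⌊0.70550/0.0416667⌋ = 16 → q.
Extended square: lon ⌊0.00138/0.00833333⌋ = 0; lat ⌊0.03883/0.00416667⌋ = 9.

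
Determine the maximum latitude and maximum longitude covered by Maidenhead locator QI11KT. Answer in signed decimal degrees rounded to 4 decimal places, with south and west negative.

Field Q=16, I=8: +16·20° lon, +8·10° lat → SW at lon 140°, lat -10°.
Square 1, 1: +1·2° lon, +1·1° lat → SW at lon 142°, lat -9°.
Subsquare k=10, t=19: +10·0.0833333° lon, +19·0.0416667° lat → SW at lon 142.833°, lat -8.20833°.
Cell spans 0.0833333° lon × 0.0416667° lat. NE corner is SW corner plus one full cell.
latitude -8.1667, longitude 142.9167.

-8.1667, 142.9167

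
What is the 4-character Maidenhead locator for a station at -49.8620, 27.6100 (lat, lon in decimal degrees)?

KE30

Shift to the Maidenhead origin (180°W, 90°S): lon 207.61, lat 40.14.
Field (20°×10°, letters A–R): 207.61/20 → 10 → K, 40.14/10 → 4 → E; chars KE.
Square (2°×1°, digits 0–9): 7.61/2 → 3, 0.14/1 → 0; chars 30.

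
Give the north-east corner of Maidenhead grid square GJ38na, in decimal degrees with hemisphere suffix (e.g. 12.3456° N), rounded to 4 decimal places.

8.0417° N, 52.8333° W

Field G=6, J=9: +6·20° lon, +9·10° lat → SW at lon -60°, lat 0°.
Square 3, 8: +3·2° lon, +8·1° lat → SW at lon -54°, lat 8°.
Subsquare n=13, a=0: +13·0.0833333° lon, +0·0.0416667° lat → SW at lon -52.9167°, lat 8°.
Cell spans 0.0833333° lon × 0.0416667° lat. NE corner is SW corner plus one full cell.
latitude 8.0417° N, longitude 52.8333° W.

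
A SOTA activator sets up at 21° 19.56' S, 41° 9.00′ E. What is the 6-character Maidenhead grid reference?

LG08nq

Offset from 180°W / 90°S: lon 221.1500°, lat 68.6740°.
Field (20°×10°, letters A–R): lon ⌊221.1500/20⌋ = 11 → L; lat ⌊68.6740/10⌋ = 6 → G.
Square (2°×1°, digits 0–9): lon ⌊1.1500/2⌋ = 0; lat ⌊8.6740/1⌋ = 8.
Subsquare (5′×2.5′, letters a–x): lon ⌊1.1500/0.0833333⌋ = 13 → n; lat ⌊0.6740/0.0416667⌋ = 16 → q.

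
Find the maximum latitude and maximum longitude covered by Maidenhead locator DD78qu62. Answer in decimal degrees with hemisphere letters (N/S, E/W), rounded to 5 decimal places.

51.15417° S, 104.60833° W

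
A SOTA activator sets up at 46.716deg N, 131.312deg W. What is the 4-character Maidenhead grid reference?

Offset from 180°W / 90°S: lon 48.69°, lat 136.72°.
Field: 48.69/20 → 2 → C, 136.72/10 → 13 → N; chars CN.
Square: 8.69/2 → 4, 6.72/1 → 6; chars 46.

CN46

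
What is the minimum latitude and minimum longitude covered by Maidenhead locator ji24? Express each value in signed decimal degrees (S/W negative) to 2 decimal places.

Field J=9, I=8: +9·20° lon, +8·10° lat → SW at lon 0°, lat -10°.
Square 2, 4: +2·2° lon, +4·1° lat → SW at lon 4°, lat -6°.
latitude -6.00, longitude 4.00.

-6.00, 4.00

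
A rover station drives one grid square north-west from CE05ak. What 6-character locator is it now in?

BE95xl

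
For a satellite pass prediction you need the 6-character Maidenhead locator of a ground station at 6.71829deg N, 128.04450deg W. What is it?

CJ56xr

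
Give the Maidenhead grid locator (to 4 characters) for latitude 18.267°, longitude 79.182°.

MK98

Offset from 180°W / 90°S: lon 259.18°, lat 108.27°.
Field (20°×10°, letters A–R): 259.18/20 → 12 → M, 108.27/10 → 10 → K; chars MK.
Square (2°×1°, digits 0–9): 19.18/2 → 9, 8.27/1 → 8; chars 98.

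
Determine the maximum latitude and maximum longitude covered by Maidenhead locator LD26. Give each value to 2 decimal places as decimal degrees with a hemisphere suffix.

53.00° S, 46.00° E

Field L=11, D=3: +11·20° lon, +3·10° lat → SW at lon 40°, lat -60°.
Square 2, 6: +2·2° lon, +6·1° lat → SW at lon 44°, lat -54°.
Cell spans 2° lon × 1° lat. NE corner is SW corner plus one full cell.
latitude 53.00° S, longitude 46.00° E.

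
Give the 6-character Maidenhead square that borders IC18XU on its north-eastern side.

Longitude subsquare x = 23; +1 → 24, wraps to 0 = a, carry into square.
Longitude square 1; +1 → 2.
Latitude subsquare u = 20; +1 → 21 = v.

IC28av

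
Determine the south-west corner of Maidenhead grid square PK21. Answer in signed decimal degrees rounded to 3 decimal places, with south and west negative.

Field P=15, K=10: +15·20° lon, +10·10° lat → SW at lon 120°, lat 10°.
Square 2, 1: +2·2° lon, +1·1° lat → SW at lon 124°, lat 11°.
latitude 11.000, longitude 124.000.

11.000, 124.000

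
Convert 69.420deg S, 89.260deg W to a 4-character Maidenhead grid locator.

Shift to the Maidenhead origin (180°W, 90°S): lon 90.74, lat 20.58.
Field: 90.74/20 → 4 → E, 20.58/10 → 2 → C; chars EC.
Square: 10.74/2 → 5, 0.58/1 → 0; chars 50.

EC50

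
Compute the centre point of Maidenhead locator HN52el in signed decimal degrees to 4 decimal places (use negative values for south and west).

42.4792, -29.6250

Field H=7, N=13: +7·20° lon, +13·10° lat → SW at lon -40°, lat 40°.
Square 5, 2: +5·2° lon, +2·1° lat → SW at lon -30°, lat 42°.
Subsquare e=4, l=11: +4·0.0833333° lon, +11·0.0416667° lat → SW at lon -29.6667°, lat 42.4583°.
Cell spans 0.0833333° lon × 0.0416667° lat. Centre is SW corner plus half of each.
latitude 42.4792, longitude -29.6250.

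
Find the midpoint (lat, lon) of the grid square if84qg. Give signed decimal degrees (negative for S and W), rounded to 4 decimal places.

-35.7292, -2.6250

Field I=8, F=5: +8·20° lon, +5·10° lat → SW at lon -20°, lat -40°.
Square 8, 4: +8·2° lon, +4·1° lat → SW at lon -4°, lat -36°.
Subsquare q=16, g=6: +16·0.0833333° lon, +6·0.0416667° lat → SW at lon -2.66667°, lat -35.75°.
Cell spans 0.0833333° lon × 0.0416667° lat. Centre is SW corner plus half of each.
latitude -35.7292, longitude -2.6250.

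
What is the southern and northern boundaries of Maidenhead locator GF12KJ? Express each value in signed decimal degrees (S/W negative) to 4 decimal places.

Field G=6, F=5: +6·20° lon, +5·10° lat → SW at lon -60°, lat -40°.
Square 1, 2: +1·2° lon, +2·1° lat → SW at lon -58°, lat -38°.
Subsquare k=10, j=9: +10·0.0833333° lon, +9·0.0416667° lat → SW at lon -57.1667°, lat -37.625°.
Cell spans 0.0833333° lon × 0.0416667° lat.
south -37.6250, north -37.5833.

-37.6250, -37.5833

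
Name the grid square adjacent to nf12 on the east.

NF22

Longitude square 1; +1 → 2.
The latitude characters are unchanged.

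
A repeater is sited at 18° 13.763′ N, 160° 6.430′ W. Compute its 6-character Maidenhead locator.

Offset from 180°W / 90°S: lon 19.8928°, lat 108.2294°.
Field (20°×10°, letters A–R): 19.8928/20 → 0 → A, 108.2294/10 → 10 → K; chars AK.
Square (2°×1°, digits 0–9): 19.8928/2 → 9, 8.2294/1 → 8; chars 98.
Subsquare (5′×2.5′, letters a–x): 1.8928/0.0833333 → 22 → w, 0.2294/0.0416667 → 5 → f; chars wf.

AK98wf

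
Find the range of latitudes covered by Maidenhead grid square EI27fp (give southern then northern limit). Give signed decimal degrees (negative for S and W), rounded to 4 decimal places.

-2.3750, -2.3333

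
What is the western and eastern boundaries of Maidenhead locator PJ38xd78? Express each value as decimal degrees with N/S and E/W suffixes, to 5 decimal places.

Field P=15, J=9: +15·20° lon, +9·10° lat → SW at lon 120°, lat 0°.
Square 3, 8: +3·2° lon, +8·1° lat → SW at lon 126°, lat 8°.
Subsquare x=23, d=3: +23·0.0833333° lon, +3·0.0416667° lat → SW at lon 127.917°, lat 8.125°.
Extended square 7, 8: +7·0.00833333° lon, +8·0.00416667° lat → SW at lon 127.975°, lat 8.15833°.
Cell spans 0.00833333° lon × 0.00416667° lat.
west 127.97500° E, east 127.98333° E.

127.97500° E, 127.98333° E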